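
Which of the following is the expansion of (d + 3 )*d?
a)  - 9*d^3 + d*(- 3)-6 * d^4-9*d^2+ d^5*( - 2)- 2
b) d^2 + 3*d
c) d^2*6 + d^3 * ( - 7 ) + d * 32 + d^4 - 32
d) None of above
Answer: b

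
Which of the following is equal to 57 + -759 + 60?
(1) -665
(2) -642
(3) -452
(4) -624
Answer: 2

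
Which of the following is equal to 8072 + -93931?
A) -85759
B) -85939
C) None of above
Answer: C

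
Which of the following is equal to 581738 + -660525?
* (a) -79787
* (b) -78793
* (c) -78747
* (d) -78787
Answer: d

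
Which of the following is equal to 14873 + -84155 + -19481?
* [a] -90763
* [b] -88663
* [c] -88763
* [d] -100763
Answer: c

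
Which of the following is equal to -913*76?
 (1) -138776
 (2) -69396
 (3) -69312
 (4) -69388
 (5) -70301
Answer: 4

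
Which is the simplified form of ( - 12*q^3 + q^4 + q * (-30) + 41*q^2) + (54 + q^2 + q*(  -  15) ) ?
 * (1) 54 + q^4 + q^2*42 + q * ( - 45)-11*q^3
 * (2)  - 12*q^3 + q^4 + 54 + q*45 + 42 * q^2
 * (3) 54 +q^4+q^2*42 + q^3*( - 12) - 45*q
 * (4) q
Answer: 3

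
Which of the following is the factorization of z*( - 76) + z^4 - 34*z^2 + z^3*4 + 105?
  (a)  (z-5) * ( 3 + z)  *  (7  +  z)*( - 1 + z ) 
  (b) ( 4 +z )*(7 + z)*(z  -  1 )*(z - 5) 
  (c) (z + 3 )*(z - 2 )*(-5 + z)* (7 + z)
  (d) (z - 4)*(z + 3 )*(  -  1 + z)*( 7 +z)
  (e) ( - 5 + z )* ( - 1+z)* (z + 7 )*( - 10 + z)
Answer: a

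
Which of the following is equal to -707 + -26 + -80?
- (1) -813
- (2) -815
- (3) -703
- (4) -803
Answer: 1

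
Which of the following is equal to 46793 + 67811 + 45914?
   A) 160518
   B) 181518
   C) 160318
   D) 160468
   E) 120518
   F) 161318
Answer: A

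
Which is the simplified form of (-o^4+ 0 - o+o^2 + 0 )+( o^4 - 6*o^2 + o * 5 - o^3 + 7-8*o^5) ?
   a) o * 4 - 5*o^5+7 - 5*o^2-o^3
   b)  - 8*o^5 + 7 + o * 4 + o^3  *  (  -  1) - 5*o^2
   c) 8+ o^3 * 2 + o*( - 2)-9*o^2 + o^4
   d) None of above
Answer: b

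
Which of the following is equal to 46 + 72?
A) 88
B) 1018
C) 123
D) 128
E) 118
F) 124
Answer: E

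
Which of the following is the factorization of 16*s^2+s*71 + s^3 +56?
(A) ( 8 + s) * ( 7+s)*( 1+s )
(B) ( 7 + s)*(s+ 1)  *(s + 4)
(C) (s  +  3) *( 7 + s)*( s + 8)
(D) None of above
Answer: A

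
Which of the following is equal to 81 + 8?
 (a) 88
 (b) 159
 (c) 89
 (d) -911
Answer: c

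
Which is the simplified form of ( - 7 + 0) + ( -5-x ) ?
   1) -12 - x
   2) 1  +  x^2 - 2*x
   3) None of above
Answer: 1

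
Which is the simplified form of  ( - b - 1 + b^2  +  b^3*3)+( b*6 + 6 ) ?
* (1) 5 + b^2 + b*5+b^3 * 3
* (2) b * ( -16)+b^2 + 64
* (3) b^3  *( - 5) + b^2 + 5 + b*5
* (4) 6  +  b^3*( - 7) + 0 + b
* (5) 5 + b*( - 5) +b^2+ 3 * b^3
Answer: 1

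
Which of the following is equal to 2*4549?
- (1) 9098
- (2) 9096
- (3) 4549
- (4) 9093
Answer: 1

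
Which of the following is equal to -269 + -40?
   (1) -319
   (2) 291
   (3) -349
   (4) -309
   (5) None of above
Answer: 4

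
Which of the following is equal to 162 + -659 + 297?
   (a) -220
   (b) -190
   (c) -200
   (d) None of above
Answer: c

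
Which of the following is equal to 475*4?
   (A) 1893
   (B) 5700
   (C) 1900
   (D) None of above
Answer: C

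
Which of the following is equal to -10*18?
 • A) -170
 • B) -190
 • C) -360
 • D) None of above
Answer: D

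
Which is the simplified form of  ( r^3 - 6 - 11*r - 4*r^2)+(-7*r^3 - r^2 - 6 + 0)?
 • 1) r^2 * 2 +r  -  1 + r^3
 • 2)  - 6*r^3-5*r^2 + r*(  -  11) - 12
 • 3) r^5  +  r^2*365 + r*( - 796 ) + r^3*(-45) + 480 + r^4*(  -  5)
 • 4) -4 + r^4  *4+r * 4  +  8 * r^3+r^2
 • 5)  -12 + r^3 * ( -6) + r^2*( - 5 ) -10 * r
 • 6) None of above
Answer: 2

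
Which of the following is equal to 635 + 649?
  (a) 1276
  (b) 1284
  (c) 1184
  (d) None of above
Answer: b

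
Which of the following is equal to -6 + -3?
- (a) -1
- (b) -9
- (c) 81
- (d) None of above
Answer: b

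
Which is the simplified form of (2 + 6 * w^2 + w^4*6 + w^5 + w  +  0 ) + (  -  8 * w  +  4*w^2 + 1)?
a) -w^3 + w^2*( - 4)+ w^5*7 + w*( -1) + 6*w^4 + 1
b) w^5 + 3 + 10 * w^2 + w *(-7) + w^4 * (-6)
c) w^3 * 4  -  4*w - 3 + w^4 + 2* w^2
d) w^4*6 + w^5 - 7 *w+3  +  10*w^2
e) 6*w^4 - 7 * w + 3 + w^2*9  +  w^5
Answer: d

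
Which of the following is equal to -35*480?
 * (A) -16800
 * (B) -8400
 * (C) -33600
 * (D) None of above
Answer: A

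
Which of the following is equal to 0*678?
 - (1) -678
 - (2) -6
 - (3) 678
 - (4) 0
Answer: 4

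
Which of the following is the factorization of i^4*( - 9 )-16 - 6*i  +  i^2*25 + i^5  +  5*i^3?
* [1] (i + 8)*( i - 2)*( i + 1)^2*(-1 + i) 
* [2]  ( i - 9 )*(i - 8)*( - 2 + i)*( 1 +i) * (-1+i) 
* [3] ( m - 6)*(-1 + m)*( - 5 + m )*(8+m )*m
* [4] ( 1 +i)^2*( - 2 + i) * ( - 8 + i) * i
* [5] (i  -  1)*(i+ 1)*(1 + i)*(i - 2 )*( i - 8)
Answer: 5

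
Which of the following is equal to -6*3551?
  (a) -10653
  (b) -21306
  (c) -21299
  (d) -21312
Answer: b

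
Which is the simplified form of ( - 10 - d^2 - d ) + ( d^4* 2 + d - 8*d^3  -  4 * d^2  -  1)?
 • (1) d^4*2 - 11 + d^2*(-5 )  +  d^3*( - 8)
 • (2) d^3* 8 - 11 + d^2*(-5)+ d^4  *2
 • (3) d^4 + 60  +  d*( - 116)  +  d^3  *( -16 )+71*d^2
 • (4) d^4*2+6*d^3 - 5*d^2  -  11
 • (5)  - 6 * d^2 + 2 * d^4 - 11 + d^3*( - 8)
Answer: 1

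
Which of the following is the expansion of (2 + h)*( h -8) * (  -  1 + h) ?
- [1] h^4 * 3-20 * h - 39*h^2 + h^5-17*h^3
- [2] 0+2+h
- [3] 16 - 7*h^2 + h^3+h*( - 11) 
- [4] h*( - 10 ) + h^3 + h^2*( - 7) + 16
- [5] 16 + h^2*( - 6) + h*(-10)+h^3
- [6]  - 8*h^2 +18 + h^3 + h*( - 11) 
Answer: 4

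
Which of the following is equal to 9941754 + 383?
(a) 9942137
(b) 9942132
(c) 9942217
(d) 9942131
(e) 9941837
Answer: a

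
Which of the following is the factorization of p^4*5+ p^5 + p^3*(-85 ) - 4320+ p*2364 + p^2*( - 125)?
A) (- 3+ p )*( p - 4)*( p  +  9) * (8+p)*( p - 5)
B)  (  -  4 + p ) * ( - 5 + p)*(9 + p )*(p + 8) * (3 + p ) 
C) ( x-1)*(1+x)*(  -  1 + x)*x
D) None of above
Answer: A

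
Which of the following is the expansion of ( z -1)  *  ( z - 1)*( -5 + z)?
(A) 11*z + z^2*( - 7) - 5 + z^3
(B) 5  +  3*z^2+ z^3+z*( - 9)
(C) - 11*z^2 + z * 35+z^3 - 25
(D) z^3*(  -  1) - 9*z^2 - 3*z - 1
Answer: A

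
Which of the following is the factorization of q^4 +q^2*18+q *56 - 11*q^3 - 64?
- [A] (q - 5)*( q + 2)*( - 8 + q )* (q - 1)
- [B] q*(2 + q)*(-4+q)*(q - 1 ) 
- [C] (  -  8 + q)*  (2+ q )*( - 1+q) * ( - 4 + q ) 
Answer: C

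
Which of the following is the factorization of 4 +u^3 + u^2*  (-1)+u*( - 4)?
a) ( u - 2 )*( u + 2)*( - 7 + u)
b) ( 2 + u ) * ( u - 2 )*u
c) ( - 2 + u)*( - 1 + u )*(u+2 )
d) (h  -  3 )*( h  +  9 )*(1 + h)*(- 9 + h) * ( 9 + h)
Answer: c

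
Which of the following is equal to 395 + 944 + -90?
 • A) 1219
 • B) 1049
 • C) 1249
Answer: C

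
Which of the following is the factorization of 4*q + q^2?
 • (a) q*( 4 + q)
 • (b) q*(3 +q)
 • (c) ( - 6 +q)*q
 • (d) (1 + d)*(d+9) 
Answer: a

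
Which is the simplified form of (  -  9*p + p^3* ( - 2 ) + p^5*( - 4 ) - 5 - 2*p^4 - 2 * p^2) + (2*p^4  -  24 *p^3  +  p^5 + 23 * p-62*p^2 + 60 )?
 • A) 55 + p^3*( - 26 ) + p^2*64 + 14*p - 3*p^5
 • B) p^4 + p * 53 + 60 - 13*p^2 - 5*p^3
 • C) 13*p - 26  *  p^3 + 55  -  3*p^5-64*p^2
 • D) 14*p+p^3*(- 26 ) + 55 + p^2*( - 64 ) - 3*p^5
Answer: D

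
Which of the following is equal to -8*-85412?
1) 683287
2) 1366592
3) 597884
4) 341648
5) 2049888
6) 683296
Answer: 6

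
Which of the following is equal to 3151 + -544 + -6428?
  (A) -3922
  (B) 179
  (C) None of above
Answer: C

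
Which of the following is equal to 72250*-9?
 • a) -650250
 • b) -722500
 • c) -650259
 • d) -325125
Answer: a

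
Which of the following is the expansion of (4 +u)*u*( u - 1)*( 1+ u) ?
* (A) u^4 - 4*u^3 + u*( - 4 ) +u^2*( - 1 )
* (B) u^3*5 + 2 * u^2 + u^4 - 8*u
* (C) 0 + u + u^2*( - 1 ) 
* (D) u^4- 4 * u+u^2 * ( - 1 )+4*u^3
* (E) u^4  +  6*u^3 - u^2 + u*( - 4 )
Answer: D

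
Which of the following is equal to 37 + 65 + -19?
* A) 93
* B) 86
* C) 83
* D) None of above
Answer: C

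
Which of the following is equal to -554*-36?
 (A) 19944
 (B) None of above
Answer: A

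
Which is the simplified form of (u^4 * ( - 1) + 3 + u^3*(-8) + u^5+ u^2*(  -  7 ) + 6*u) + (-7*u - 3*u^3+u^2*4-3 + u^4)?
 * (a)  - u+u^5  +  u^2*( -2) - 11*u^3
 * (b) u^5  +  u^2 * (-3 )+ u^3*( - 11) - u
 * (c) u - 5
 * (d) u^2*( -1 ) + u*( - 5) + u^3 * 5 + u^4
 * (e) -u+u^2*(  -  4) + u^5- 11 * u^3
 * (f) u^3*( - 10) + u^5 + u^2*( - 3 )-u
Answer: b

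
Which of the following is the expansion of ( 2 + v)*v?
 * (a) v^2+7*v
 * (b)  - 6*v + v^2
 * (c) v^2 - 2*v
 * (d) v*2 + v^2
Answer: d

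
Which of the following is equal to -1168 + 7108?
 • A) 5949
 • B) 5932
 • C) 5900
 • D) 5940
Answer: D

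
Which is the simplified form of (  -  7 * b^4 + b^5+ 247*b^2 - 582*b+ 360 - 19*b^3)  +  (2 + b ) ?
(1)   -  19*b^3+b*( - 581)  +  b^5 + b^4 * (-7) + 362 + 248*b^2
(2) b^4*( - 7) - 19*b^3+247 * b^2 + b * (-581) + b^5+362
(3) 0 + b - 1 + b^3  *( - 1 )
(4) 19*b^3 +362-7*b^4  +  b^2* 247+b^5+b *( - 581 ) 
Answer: 2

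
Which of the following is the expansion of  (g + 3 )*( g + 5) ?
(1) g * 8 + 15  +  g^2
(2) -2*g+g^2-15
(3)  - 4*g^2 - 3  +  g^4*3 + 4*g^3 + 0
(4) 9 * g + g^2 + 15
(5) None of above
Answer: 1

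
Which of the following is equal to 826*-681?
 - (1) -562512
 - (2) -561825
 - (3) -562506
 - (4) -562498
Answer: 3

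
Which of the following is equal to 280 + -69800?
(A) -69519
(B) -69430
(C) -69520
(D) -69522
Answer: C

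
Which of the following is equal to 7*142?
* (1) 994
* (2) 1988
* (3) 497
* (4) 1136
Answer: 1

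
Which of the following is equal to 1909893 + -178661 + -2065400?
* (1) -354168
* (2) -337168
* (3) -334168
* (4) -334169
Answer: 3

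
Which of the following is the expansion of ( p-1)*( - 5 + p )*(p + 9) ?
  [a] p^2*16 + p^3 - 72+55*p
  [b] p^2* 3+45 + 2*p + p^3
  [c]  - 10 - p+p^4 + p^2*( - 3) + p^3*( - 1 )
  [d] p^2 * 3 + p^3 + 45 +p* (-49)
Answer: d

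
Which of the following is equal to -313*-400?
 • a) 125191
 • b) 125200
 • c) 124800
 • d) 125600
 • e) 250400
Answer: b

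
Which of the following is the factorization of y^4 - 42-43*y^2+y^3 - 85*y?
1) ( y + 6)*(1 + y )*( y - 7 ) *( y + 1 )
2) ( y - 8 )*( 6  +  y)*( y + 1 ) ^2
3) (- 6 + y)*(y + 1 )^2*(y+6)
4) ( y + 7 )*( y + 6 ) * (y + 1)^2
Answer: 1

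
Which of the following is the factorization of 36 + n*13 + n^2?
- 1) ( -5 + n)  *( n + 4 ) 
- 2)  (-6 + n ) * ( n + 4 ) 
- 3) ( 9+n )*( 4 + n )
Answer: 3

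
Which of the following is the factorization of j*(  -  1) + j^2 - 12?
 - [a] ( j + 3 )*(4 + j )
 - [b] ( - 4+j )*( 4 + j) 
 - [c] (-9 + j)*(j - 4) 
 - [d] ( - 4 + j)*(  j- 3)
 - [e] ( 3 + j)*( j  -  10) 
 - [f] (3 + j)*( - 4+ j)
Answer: f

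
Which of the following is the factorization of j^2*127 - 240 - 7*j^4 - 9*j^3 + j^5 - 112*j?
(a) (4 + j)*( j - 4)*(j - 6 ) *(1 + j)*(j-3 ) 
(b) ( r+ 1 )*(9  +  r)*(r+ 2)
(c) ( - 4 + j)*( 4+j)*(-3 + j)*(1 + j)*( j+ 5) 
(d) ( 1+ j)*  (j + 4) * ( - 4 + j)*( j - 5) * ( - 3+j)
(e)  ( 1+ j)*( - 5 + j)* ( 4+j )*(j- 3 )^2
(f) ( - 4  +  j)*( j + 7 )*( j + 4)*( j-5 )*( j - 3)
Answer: d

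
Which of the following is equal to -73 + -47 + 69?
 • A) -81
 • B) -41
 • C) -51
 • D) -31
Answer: C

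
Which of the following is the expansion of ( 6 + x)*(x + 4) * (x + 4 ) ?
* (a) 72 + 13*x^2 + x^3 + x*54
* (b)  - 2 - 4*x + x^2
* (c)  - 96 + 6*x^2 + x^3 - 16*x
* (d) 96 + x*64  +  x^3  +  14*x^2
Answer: d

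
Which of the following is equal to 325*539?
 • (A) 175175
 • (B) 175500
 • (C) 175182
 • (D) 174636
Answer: A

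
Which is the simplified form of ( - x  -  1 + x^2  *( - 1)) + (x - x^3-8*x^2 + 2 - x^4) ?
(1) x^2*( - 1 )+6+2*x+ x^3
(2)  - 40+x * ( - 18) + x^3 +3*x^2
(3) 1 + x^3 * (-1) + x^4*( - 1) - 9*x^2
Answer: 3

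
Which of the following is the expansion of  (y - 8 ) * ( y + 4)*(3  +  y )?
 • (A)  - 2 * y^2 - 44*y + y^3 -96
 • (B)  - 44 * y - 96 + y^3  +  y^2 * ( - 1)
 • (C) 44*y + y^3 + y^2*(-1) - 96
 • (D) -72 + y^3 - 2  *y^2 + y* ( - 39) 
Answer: B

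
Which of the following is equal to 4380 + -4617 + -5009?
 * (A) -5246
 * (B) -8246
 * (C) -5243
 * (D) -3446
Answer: A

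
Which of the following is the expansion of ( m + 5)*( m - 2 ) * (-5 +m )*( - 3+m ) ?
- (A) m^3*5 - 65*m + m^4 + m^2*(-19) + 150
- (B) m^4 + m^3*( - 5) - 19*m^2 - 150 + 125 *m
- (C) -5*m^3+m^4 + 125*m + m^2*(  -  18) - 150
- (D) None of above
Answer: B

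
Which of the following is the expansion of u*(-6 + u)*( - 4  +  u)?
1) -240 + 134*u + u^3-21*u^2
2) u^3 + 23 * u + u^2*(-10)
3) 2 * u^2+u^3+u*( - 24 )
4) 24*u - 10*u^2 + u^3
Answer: 4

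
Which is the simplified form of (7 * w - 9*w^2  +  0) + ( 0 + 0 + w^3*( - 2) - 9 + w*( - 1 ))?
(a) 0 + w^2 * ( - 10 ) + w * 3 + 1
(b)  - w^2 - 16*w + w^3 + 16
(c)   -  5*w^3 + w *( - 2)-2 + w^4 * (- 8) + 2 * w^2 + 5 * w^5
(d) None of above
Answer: d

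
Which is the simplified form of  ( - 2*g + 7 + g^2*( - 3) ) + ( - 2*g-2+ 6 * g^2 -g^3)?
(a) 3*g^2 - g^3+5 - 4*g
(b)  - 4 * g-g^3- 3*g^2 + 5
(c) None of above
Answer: a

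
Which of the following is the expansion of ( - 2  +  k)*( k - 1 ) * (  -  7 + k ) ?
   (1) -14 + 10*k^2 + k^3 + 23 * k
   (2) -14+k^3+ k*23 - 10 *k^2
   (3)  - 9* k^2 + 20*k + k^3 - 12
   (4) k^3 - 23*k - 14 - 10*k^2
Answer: 2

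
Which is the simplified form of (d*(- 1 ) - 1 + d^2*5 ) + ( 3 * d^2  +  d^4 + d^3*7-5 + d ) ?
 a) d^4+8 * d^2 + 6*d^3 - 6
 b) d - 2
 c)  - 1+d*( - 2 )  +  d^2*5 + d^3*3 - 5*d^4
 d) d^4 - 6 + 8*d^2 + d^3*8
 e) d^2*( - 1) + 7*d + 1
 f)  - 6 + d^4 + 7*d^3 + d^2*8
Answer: f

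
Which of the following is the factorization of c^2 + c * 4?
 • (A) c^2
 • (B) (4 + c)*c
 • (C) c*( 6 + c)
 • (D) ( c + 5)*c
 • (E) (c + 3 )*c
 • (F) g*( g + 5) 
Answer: B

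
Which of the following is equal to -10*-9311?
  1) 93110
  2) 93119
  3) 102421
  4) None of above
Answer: 1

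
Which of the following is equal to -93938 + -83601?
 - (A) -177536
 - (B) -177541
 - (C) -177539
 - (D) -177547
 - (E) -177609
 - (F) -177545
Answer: C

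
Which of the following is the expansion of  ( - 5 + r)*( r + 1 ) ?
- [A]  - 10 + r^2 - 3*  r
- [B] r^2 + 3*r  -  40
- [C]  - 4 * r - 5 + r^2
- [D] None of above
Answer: C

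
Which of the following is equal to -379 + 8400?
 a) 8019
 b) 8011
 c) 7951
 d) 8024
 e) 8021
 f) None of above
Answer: e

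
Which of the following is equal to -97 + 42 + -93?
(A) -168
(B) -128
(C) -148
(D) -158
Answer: C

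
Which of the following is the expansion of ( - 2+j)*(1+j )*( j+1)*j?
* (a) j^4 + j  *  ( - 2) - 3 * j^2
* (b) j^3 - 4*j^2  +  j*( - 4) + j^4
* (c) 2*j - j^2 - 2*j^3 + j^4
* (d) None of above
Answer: a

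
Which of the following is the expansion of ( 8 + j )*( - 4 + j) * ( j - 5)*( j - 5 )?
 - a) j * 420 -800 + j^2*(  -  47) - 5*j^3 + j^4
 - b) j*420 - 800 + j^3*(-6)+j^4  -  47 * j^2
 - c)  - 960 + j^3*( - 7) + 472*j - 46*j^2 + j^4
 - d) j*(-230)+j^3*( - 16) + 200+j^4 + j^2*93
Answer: b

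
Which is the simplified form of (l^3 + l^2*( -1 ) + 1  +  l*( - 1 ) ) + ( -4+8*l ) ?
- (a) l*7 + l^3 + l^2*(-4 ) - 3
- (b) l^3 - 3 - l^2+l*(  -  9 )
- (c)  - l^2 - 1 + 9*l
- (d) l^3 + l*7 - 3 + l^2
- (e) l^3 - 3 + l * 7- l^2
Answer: e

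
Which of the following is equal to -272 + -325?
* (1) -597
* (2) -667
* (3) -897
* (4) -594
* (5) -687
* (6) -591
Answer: 1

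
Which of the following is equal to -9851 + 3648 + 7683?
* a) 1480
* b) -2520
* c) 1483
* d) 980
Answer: a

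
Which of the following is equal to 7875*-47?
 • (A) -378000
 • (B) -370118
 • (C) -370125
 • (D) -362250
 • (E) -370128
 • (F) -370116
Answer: C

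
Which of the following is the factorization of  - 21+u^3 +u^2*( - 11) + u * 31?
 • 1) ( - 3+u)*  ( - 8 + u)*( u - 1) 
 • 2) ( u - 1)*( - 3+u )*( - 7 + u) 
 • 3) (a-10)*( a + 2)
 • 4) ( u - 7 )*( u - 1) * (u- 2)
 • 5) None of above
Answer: 2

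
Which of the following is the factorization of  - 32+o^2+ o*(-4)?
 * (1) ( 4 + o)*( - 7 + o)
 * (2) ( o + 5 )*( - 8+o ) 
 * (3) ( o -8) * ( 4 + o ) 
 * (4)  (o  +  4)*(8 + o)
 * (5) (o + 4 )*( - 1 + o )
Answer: 3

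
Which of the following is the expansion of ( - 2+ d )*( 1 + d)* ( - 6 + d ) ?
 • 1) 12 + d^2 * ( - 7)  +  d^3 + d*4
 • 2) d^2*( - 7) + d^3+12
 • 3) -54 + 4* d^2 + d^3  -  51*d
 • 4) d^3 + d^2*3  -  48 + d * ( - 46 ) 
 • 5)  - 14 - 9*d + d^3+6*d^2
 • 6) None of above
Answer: 1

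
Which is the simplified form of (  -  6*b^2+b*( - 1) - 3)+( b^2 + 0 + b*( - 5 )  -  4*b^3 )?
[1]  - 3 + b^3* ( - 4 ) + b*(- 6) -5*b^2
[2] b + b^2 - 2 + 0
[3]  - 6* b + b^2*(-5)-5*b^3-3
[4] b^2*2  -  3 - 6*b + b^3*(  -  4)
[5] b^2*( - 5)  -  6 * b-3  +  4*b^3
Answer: 1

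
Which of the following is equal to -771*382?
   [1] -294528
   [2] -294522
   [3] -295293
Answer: 2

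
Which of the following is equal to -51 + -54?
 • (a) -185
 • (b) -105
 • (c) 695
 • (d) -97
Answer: b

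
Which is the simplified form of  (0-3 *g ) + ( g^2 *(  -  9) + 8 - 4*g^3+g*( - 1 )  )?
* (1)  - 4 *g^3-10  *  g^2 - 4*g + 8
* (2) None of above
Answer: 2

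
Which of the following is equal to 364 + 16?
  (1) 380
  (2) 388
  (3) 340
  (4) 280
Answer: 1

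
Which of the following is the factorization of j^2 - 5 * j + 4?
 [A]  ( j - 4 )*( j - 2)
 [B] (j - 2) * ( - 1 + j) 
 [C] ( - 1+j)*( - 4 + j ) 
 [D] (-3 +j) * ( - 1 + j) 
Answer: C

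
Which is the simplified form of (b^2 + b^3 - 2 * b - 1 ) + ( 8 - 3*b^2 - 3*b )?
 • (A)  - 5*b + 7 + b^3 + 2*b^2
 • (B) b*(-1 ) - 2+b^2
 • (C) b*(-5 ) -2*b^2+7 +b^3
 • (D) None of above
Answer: C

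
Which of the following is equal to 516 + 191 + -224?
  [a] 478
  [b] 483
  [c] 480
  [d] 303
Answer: b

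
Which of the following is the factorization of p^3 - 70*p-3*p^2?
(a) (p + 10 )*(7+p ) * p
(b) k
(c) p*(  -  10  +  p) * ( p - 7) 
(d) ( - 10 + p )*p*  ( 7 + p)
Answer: d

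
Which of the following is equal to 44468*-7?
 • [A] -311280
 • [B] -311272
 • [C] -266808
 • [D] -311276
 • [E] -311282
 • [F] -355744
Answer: D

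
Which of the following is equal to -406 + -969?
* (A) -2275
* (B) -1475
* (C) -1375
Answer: C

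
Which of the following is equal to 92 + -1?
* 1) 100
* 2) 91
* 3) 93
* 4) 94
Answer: 2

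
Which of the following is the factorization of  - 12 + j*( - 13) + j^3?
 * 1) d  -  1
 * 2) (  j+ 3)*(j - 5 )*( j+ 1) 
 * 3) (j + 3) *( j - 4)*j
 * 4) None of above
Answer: 4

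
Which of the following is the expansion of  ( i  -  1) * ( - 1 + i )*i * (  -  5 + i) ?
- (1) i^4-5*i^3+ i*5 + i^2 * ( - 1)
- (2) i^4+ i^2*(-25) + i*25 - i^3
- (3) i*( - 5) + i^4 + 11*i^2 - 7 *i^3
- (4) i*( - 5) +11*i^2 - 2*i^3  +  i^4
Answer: 3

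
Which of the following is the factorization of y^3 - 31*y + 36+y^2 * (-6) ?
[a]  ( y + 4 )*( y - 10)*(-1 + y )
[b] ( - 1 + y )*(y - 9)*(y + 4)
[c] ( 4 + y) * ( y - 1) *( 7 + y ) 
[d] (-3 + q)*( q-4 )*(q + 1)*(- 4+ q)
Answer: b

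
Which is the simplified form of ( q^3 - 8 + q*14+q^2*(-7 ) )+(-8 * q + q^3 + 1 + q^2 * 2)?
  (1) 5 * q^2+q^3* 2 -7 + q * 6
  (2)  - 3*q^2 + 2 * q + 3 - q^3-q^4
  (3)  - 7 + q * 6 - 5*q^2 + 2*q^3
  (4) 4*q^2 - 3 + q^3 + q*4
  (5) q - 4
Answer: 3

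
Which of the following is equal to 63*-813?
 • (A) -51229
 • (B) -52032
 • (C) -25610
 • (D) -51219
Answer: D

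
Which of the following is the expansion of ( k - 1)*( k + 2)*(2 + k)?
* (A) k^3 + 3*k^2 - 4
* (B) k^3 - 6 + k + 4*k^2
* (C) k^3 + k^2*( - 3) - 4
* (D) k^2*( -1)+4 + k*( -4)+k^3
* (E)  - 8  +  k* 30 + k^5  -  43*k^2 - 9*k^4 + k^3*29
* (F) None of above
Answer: A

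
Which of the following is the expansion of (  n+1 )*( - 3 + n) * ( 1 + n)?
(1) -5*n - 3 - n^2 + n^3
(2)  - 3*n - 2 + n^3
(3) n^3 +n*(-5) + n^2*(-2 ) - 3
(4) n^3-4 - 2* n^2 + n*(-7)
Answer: 1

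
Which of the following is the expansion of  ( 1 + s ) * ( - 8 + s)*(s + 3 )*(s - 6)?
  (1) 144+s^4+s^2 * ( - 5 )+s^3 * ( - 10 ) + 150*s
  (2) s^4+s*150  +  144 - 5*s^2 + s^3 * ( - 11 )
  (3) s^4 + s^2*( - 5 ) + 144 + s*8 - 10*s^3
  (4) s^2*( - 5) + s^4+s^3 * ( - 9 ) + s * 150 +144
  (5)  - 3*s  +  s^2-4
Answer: 1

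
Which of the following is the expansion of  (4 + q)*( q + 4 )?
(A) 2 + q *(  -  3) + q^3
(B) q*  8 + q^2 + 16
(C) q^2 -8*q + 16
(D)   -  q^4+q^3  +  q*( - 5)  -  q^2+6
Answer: B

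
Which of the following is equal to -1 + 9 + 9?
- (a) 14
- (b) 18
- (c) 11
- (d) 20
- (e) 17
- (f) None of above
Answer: e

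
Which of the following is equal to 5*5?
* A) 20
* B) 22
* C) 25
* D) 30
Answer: C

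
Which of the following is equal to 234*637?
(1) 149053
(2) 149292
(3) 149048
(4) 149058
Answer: 4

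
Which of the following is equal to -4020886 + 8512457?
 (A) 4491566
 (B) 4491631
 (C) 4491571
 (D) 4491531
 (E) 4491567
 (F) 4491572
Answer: C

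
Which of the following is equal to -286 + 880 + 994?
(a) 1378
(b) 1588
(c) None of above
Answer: b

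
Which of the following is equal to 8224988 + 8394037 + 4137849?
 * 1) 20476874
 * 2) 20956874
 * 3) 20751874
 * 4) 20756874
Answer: 4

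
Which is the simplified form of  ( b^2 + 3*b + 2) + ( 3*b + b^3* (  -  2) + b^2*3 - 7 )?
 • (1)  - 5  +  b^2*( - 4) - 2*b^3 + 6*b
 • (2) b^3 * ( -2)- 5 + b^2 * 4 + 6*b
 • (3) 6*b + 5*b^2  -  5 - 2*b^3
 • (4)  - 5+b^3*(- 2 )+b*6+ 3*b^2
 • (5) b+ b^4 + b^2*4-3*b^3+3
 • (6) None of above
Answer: 2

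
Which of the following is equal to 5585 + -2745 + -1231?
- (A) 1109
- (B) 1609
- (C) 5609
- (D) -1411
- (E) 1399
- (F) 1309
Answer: B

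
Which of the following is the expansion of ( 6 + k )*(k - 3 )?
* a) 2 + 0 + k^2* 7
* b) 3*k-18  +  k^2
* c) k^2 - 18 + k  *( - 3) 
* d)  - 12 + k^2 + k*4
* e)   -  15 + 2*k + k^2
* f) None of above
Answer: b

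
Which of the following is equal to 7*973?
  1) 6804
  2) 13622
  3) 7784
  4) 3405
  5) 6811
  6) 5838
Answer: 5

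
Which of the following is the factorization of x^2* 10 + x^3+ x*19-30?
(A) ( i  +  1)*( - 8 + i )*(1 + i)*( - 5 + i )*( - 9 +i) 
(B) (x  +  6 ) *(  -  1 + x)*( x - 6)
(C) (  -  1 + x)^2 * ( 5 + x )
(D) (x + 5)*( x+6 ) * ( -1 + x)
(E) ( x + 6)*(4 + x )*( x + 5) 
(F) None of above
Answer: D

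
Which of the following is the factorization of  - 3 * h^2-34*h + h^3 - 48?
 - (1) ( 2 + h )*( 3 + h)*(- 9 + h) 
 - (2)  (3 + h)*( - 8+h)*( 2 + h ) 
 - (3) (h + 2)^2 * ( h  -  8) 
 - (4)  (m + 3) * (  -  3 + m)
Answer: 2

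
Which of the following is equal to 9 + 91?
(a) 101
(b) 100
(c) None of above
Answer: b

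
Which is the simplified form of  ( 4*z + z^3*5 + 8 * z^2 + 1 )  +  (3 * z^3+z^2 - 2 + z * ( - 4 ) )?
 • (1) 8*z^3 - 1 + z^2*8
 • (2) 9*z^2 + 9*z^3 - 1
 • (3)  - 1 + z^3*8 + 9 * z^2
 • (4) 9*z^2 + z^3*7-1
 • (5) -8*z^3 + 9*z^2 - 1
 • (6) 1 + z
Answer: 3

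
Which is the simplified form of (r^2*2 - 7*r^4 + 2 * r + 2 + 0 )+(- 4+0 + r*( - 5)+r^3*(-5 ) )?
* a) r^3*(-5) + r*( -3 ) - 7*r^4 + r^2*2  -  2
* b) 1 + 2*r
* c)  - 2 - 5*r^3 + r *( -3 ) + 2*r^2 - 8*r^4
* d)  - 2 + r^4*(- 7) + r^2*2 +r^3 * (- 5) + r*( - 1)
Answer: a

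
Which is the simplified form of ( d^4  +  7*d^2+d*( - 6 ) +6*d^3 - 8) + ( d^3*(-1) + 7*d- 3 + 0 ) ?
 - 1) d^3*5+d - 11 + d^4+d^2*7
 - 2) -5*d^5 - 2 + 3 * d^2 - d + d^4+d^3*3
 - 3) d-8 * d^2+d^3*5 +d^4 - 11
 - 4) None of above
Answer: 1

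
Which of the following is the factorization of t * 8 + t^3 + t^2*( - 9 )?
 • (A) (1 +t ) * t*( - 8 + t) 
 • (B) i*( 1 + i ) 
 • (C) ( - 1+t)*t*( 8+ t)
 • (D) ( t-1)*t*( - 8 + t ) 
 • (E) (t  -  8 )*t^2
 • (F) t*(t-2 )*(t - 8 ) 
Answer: D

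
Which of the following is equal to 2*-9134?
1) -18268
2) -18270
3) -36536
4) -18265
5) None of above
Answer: 1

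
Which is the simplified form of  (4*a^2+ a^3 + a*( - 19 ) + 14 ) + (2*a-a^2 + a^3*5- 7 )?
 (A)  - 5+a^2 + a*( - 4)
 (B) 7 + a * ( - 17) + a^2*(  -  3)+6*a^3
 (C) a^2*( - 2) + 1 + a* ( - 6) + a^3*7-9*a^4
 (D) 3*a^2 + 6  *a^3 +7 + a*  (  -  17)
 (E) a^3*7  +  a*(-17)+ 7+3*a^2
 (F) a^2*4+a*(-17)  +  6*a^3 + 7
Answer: D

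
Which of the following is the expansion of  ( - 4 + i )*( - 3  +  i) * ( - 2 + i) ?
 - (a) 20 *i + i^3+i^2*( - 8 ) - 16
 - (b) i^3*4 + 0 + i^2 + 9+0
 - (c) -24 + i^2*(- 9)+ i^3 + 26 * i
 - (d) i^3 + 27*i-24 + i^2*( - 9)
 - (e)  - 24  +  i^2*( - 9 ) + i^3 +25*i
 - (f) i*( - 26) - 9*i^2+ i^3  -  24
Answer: c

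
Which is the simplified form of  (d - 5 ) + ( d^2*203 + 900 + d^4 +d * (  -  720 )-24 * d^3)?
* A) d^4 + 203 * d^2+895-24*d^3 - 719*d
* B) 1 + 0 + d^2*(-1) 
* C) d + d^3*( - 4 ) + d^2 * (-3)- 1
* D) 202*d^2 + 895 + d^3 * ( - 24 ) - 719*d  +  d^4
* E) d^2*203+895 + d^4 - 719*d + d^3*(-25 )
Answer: A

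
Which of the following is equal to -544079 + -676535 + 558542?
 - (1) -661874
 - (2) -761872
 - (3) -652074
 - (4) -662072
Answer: 4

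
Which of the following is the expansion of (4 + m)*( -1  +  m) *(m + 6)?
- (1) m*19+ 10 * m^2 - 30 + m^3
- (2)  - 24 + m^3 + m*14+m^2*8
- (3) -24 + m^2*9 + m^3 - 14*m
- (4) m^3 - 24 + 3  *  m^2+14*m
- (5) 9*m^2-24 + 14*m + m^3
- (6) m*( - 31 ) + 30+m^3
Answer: 5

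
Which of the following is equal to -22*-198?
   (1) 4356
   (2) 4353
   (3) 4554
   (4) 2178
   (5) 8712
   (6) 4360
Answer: 1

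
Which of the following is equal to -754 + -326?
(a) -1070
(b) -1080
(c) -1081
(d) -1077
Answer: b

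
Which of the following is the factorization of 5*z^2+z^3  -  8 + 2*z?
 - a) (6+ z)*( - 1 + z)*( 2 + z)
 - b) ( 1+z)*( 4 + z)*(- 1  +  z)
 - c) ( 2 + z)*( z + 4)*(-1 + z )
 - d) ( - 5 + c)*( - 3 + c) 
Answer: c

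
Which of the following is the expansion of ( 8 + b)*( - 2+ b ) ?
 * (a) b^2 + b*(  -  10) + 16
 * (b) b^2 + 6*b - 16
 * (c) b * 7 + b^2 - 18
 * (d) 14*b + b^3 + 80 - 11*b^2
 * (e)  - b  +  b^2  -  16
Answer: b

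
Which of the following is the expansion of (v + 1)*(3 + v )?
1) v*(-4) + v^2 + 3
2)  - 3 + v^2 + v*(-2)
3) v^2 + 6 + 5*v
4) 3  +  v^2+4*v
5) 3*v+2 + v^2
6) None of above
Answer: 4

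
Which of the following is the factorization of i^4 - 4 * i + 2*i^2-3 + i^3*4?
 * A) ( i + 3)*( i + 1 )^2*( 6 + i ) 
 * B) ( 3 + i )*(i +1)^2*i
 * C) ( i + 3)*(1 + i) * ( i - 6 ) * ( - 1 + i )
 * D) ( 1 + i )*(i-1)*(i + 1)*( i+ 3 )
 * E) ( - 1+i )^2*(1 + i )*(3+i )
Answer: D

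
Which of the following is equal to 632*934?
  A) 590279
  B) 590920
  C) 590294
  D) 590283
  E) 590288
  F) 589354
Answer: E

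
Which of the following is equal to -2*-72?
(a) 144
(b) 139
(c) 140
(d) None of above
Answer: a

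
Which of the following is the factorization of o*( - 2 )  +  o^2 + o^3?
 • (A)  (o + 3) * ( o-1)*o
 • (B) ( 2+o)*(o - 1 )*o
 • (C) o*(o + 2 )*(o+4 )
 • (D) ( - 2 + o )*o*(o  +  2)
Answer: B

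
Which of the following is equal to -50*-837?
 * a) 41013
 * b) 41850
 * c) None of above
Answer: b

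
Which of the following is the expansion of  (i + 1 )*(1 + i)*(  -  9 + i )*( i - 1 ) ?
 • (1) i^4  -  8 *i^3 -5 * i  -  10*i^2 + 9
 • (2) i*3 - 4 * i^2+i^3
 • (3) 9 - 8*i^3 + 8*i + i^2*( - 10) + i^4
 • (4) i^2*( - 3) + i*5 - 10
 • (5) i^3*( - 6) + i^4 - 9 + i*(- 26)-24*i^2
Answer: 3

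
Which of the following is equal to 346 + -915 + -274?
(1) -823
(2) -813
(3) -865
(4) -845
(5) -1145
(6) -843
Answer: 6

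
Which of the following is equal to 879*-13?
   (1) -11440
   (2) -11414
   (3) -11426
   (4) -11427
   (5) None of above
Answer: 4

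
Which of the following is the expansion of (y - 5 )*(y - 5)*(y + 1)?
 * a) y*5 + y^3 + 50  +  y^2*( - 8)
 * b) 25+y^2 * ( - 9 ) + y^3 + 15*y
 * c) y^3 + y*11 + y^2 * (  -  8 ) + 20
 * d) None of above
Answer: b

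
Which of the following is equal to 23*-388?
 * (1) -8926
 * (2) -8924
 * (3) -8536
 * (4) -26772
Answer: 2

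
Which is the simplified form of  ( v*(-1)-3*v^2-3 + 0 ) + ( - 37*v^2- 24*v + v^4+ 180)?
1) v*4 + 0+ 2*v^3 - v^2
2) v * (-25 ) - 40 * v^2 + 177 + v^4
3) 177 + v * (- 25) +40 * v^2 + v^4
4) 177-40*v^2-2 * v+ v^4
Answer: 2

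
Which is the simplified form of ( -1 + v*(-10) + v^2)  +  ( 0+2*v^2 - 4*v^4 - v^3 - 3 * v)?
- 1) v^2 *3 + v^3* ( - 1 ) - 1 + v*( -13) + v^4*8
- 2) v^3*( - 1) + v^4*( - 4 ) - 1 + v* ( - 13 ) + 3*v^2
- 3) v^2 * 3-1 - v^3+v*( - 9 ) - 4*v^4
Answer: 2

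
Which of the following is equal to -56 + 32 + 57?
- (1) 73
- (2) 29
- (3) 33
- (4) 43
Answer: 3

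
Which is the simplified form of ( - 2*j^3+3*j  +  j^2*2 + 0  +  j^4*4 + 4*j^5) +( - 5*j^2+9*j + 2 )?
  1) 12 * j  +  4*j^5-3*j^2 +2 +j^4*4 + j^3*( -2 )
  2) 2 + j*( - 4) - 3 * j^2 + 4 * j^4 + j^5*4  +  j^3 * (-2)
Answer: 1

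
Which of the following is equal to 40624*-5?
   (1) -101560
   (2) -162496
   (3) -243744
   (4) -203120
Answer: 4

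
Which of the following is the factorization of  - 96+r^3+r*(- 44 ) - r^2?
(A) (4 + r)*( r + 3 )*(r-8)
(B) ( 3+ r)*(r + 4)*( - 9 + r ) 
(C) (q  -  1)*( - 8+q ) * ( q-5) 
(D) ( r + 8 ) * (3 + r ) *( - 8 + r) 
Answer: A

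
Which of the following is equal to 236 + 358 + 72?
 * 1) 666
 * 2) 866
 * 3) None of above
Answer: 1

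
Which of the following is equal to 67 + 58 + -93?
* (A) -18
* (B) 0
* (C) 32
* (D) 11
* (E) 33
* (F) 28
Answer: C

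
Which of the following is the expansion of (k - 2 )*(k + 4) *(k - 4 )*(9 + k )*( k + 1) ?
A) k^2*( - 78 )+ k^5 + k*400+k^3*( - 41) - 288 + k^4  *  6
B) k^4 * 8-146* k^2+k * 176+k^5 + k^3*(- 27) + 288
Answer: B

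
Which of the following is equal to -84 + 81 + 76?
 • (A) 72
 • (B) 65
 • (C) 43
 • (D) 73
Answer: D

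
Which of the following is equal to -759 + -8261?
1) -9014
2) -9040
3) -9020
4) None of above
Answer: 3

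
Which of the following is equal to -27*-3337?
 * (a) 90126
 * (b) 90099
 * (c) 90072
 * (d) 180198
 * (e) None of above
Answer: b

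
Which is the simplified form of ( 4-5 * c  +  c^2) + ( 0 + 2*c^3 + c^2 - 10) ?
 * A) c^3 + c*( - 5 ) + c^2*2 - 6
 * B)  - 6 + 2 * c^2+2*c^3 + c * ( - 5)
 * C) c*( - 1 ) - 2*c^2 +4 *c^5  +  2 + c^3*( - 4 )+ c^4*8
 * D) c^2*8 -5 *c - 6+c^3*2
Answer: B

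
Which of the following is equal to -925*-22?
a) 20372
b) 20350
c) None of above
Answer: b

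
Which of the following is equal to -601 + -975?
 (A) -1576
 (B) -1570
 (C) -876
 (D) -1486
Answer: A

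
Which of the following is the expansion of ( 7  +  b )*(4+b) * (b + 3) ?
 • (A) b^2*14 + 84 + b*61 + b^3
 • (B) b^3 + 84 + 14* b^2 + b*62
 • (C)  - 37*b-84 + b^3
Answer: A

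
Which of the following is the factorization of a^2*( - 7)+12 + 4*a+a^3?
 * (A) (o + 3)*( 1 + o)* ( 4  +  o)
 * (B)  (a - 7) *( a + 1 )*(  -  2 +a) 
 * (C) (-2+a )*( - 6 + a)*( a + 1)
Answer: C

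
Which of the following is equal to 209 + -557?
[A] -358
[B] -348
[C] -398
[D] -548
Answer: B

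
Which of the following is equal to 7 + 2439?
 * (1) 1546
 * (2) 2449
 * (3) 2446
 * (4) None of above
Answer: 3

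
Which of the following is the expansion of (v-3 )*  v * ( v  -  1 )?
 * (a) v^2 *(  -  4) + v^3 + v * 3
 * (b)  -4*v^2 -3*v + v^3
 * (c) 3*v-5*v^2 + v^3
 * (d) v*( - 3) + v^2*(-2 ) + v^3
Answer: a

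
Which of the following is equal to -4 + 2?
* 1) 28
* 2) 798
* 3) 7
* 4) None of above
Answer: 4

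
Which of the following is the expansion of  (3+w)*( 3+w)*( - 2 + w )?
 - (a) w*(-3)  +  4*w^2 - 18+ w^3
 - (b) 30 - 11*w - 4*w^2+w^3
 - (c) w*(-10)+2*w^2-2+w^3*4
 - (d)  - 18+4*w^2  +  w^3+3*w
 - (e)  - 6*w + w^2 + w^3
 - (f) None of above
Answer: a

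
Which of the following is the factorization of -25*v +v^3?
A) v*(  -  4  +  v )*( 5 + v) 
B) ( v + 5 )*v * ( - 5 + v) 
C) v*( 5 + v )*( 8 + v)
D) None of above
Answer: B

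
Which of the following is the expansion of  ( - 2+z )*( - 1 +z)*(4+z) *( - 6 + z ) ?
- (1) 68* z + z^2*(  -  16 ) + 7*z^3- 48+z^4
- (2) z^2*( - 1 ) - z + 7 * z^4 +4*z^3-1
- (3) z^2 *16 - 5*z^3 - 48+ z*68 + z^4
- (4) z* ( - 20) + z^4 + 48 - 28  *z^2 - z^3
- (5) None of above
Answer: 5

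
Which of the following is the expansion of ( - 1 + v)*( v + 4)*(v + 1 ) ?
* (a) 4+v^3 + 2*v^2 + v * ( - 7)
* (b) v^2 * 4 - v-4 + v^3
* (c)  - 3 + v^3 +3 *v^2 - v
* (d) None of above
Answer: b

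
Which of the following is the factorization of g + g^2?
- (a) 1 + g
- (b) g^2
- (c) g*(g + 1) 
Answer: c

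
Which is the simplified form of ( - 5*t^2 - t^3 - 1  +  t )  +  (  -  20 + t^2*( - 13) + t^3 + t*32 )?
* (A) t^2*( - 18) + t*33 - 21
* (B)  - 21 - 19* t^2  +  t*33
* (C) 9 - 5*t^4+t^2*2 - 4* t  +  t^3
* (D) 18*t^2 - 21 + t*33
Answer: A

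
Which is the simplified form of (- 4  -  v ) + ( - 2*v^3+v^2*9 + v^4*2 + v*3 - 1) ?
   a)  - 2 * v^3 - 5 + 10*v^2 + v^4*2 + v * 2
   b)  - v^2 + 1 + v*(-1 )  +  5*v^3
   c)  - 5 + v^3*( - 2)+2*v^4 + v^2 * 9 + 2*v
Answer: c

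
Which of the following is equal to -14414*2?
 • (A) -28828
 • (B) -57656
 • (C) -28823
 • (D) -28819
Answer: A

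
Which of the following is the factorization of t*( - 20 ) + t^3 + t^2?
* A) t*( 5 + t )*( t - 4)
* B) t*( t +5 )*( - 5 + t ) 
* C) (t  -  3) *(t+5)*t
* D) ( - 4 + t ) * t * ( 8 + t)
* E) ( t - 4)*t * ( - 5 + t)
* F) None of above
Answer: A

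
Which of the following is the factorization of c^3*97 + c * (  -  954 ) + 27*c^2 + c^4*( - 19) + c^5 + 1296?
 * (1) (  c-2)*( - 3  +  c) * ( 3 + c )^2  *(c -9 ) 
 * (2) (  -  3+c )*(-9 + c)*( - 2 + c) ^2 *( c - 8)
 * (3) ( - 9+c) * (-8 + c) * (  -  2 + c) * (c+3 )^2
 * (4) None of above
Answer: 4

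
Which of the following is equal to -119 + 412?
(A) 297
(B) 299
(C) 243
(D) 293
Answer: D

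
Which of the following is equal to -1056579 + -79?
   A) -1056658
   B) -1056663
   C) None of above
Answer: A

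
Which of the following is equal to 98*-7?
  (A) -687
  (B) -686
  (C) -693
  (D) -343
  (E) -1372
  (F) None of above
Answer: B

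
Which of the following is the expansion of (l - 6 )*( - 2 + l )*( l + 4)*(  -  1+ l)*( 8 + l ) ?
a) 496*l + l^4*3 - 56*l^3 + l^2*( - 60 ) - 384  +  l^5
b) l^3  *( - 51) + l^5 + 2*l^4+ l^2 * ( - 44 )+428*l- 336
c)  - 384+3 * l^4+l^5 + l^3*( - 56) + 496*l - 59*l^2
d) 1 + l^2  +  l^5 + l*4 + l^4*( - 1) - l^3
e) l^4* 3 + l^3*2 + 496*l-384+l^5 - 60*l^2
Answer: a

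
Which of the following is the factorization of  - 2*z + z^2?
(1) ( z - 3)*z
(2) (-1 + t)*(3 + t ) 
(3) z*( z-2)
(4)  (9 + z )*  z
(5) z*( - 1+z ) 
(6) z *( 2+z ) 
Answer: 3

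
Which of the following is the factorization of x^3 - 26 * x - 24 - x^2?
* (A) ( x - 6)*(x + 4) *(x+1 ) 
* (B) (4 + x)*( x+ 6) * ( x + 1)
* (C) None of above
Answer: A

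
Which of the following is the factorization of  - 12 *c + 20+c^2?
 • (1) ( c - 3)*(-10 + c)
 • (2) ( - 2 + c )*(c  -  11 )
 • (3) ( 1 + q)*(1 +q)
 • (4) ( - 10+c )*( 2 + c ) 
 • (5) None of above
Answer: 5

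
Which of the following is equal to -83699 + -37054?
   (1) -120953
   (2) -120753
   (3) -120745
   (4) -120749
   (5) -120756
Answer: 2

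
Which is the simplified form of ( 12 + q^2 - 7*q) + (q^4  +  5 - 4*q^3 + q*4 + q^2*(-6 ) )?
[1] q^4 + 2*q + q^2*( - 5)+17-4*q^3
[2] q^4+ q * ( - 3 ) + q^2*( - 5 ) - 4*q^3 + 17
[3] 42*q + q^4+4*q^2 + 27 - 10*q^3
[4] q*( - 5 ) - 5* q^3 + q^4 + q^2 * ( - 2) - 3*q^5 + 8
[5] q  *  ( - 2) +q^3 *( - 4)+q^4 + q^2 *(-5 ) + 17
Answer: 2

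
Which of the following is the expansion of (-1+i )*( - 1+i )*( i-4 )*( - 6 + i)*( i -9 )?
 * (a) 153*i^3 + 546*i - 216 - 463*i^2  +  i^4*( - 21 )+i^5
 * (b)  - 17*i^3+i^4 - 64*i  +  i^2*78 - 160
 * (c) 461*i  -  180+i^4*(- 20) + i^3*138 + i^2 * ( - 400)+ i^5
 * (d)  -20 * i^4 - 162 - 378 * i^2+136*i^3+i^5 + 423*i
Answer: a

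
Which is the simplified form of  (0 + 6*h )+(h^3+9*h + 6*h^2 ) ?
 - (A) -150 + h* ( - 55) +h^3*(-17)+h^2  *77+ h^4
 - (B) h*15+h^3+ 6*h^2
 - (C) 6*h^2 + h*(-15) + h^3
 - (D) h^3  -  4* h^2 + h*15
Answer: B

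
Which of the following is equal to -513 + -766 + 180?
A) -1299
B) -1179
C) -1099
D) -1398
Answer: C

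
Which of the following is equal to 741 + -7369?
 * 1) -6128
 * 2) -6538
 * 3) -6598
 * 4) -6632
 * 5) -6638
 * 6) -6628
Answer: 6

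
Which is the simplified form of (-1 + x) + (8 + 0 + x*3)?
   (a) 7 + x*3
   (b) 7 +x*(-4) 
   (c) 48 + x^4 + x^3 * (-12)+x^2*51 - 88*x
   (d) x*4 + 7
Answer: d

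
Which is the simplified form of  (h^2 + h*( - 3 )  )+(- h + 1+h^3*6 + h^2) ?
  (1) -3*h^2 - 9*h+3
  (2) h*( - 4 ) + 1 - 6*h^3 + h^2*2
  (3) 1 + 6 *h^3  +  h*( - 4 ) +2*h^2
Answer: 3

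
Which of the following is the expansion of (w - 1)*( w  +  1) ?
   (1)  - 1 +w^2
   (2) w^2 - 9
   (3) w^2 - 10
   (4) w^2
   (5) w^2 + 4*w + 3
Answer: 1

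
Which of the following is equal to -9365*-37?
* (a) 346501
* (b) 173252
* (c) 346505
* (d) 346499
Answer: c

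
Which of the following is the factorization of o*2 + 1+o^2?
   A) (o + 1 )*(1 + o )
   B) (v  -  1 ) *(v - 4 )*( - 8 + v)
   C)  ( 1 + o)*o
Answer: A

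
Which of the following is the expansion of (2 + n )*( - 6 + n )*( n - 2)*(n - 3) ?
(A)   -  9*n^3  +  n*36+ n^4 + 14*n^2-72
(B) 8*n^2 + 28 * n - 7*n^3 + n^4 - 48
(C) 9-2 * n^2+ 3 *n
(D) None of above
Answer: A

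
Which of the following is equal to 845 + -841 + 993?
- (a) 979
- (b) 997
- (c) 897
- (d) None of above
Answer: b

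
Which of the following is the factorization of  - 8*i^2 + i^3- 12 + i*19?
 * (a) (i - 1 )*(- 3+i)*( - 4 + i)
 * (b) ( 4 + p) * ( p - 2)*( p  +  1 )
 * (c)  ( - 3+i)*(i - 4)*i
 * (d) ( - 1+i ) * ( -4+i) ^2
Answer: a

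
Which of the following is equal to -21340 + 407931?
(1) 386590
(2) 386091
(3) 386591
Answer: 3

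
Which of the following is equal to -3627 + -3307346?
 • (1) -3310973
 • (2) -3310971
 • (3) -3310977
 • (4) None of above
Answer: 1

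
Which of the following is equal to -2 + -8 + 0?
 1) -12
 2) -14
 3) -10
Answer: 3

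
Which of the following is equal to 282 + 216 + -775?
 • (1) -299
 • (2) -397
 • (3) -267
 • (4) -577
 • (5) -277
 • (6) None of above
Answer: 5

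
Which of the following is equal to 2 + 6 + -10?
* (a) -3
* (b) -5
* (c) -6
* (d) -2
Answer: d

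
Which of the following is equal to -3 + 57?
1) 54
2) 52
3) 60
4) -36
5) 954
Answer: 1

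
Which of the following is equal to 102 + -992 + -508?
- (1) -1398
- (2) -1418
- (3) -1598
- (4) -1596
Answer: 1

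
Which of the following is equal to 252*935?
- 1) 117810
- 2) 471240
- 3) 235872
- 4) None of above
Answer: 4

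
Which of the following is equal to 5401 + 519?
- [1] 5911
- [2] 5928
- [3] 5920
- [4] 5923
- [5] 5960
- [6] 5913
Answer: 3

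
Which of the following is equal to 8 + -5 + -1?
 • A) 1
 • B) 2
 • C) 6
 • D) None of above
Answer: B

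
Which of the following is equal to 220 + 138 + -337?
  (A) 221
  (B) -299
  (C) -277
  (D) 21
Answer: D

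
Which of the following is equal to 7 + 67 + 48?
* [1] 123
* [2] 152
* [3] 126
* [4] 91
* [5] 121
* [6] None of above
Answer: 6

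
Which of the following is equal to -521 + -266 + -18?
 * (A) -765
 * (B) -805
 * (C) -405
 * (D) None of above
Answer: B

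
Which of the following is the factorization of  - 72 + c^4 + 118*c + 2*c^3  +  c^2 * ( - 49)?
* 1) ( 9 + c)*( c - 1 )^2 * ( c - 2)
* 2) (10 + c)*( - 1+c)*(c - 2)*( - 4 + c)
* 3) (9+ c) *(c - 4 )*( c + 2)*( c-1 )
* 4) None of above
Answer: 4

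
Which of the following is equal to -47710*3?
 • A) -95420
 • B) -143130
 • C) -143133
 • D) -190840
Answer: B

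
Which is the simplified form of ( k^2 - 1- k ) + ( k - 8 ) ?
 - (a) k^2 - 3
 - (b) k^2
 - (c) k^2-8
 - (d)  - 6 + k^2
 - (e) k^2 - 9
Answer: e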